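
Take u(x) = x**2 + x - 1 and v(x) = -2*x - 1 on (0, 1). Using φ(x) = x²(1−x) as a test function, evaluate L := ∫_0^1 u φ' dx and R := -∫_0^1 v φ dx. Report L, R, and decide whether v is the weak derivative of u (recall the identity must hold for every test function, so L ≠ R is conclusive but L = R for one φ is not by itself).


LHS = -11/60, RHS = 11/60. No, v is not the weak derivative of u.

u(x) = x**2 + x - 1, classical derivative u'(x) = 2*x + 1.
φ(x) = x²(1−x), so φ'(x) = x*(2 - 3*x).
Note φ(0) = φ(1) = 0, so the boundary term u·φ vanishes.
LHS = ∫_0^1 u(x) φ'(x) dx = ∫_0^1 (-3*x^4 - x^3 + 5*x^2 - 2*x) dx. Term by term:
  ∫_0^1 -3*x^4 dx = -3/5;  ∫_0^1 -x^3 dx = -1/4;  ∫_0^1 5*x^2 dx = 5/3;
  ∫_0^1 -2*x dx = -1.
Sum: -3/5 − 1/4 + 5/3 − 1 = -11/60.
So LHS = -11/60.
∫_0^1 v(x) φ(x) dx = ∫_0^1 (2*x^4 - x^3 - x^2) dx. Term by term:
  ∫_0^1 2*x^4 dx = 2/5;  ∫_0^1 -x^3 dx = -1/4;  ∫_0^1 -x^2 dx = -1/3.
Sum: 2/5 − 1/4 − 1/3 = -11/60.
So RHS = -∫_0^1 v(x) φ(x) dx = 11/60.
LHS − RHS = -11/30 ≠ 0, so the identity fails.
(For a valid weak derivative the identity must hold for EVERY test function, in particular this one. The failure shows v is NOT the weak derivative of u.)
Correct weak derivative would be u'(x) = 2*x + 1.


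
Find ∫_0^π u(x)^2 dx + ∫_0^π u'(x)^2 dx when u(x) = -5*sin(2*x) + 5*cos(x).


||u||_{H^1(0,π)}^2 = -400/3 + 175*π/2

u'(x) = -5*sin(x) - 10*cos(2*x).
Expand u² and (u')² and integrate term by term on (0, π), using: for integers n ≥ 1, ∫_0^π sin²(nx) dx = ∫_0^π cos²(nx) dx = π/2; for n ≠ n', ∫_0^π sin(nx)sin(n'x) dx = ∫_0^π cos(nx)cos(n'x) dx = 0; and by product-to-sum, ∫_0^π sin(nx)cos(n'x) dx = ½∫_0^π [sin((n+n')x) + sin((n−n')x)] dx, which is 0 when n+n' is even and 2n/(n²−n'²) when n+n' is odd (it need not vanish on (0, π)).
  u² squared terms: (-5)²·∫sin(2x)² dx = 25·π/2 = 25*π/2;  (5)²·∫cos(x)² dx = 25·π/2 = 25*π/2.
  u² cross terms: 2·(-5)·(5)·∫sin(2x)·cos(x) dx = -50·(4/3) = -200/3.
  So ∫_0^π u² dx = 25*π/2 + 25*π/2 − 200/3 = -200/3 + 25*π.
  (u')² squared terms: (-10)²·∫cos(2x)² dx = 100·π/2 = 50*π;  (-5)²·∫sin(x)² dx = 25·π/2 = 25*π/2.
  (u')² cross terms: 2·(-10)·(-5)·∫cos(2x)·sin(x) dx = 100·(-2/3) = -200/3.
  So ∫_0^π (u')² dx = 50*π + 25*π/2 − 200/3 = -200/3 + 125*π/2.
||u||_{H^1}^2 = (-200/3 + 25*π) + (-200/3 + 125*π/2) = -400/3 + 175*π/2.


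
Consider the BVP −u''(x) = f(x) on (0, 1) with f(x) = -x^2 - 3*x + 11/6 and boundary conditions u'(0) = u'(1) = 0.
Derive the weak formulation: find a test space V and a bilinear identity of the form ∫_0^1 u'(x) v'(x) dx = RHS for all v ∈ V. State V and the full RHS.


V = H^1(0, 1) (no boundary constraint on v; u is determined up to an additive constant); weak form: ∫_0^1 u'v' dx = ∫_0^1 (-x^2 - 3*x + 11/6) v dx for all v ∈ V.

Multiply both sides by a test function v and integrate from 0 to 1:
  ∫_0^1 −u''(x) v(x) dx = ∫_0^1 f(x) v(x) dx.
Integrate the LHS by parts once:
  ∫_0^1 −u'' v dx = −[u'(x) v(x)]_0^1 + ∫_0^1 u'(x) v'(x) dx.
Thus ∫_0^1 u'(x) v'(x) dx = ∫_0^1 f(x) v(x) dx + [u'(x) v(x)]_0^1.
Choose V so that boundary terms are either known or forced to vanish.
u has homogeneous Neumann: u'(0) = u'(1) = 0. So [u' v]_0^1 = 0·v(1) − 0·v(0) = 0 for any v; take V = H^1(0, 1).
Weak formulation: find u (satisfying any essential BC) such that ∫_0^1 u'(x) v'(x) dx = ∫_0^1 f v dx for all v ∈ V (homogeneous Neumann, so boundary terms vanish).
Substituting f(x) = -x^2 - 3*x + 11/6, the right-hand side is ∫_0^1 (-x^2 - 3*x + 11/6) v dx.
Compatibility check (pure Neumann): taking v ≡ 1 ∈ V gives 0 = ∫_0^1 f dx + (0) − (0), i.e. ∫_0^1 f dx must equal u'(0) − u'(1) = 0. Indeed ∫_0^1 (-x^2 - 3*x + 11/6) dx = 0, so the data are compatible. The solution is then unique only up to an additive constant (fix it e.g. by requiring ∫_0^1 u dx = 0).


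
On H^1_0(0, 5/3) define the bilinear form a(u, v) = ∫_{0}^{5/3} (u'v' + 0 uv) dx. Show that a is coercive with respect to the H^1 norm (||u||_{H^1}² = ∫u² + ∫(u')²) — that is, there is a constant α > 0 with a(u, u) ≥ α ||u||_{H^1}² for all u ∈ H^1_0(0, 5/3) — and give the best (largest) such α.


α = 9*π^2/(25 + 9*π^2)

Coercivity of a(·,·) on H^1_0(0, 5/3) means a(u, u) ≥ α ||u||_{H^1}² for every u ∈ H^1_0.
The interval has length L = 5/3, and Poincaré/coercivity depend only on L. Here a(u, u) = ∫(u')² + (0)·∫u².
Here c = 0, so a(u,u) = ∫(u')² alone. The condition a(u,u) ≥ α||u||_{H^1}² reads (1−α)∫(u')² ≥ (α−c)∫u². Any admissible α is ≤ 1 (rapidly oscillating u have ∫u²/∫(u')² → 0), and α = 1 would force 0 ≥ (1−c)∫u², impossible since c < 1; so 1−α > 0. By the sharp Poincaré inequality on H^1_0 of an interval of length L, ∫(u')² ≥ (π/L)²∫u² with equality for the first sine mode sin(π(x−x₀)/L) (x₀ the left endpoint), so the inequality holds for all u iff (1−α)(π/L)² ≥ α − c, i.e. α ≤ ((π/L)² + c)/((π/L)² + 1) = (1 + c(L/π)²)/(1 + (L/π)²). (Direct route, valid since c ≤ 0: Poincaré gives c∫u² ≥ c(L/π)²∫(u')², so a(u,u) ≥ (1 + c(L/π)²)∫(u')², while ||u||_{H^1}² ≤ (1 + (L/π)²)∫(u')²; dividing yields the same α.) With (π/L)² = 9*π^2/25 and c = 0, the largest admissible constant is α = ((π/L)² + c)/((π/L)² + 1).
Simplifying, α = 9*π^2/(25 + 9*π^2).


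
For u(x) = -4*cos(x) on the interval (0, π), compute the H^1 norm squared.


||u||_{H^1(0,π)}^2 = 16*π

u'(x) = 4*sin(x).
Expand u² and (u')² and integrate term by term on (0, π), using: for integers n ≥ 1, ∫_0^π sin²(nx) dx = ∫_0^π cos²(nx) dx = π/2; for n ≠ n', ∫_0^π sin(nx)sin(n'x) dx = ∫_0^π cos(nx)cos(n'x) dx = 0; and by product-to-sum, ∫_0^π sin(nx)cos(n'x) dx = ½∫_0^π [sin((n+n')x) + sin((n−n')x)] dx, which is 0 when n+n' is even and 2n/(n²−n'²) when n+n' is odd (it need not vanish on (0, π)).
  u² squared terms: (-4)²·∫cos(x)² dx = 16·π/2 = 8*π.
  So ∫_0^π u² dx = 8*π.
  (u')² squared terms: (4)²·∫sin(x)² dx = 16·π/2 = 8*π.
  So ∫_0^π (u')² dx = 8*π.
||u||_{H^1}^2 = (8*π) + (8*π) = 16*π.


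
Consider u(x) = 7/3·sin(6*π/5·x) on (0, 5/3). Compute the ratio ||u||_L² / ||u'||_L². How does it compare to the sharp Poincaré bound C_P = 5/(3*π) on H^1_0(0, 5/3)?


||u||_L² / ||u'||_L² = 5/(6*π) < C_P = 5/(3*π).

u(x) = 7/3·sin(6*π/5·x), so u'(x) = 14*π*cos(6*π*x/5)/5.
Writing u(x) = A·sin(kπx/L) with A = 7/3 and k = 2, use ∫_0^L sin²(kπx/L) dx = L/2 and ∫_0^L cos²(kπx/L) dx = L/2.
u² = 49/9·sin²(6*π/5·x) and (u')² = 196*π^2/25·cos²(6*π/5·x), and each of sin², cos² integrates to L/2 = 5/6 over (0, 5/3).
∫_0^5/3 u² dx = 245/54, so ||u||_L² = 7*sqrt(30)/18.
∫_0^5/3 (u')² dx = 98*π^2/15, so ||u'||_L² = 7*sqrt(30)*π/15.
Ratio ||u||_L² / ||u'||_L² = 5/(6*π).
Sharp Poincaré constant on H^1_0(0, 5/3) is C_P = L/π = 5/(3*π), achieved by sin(3*π/5·x).
This is the k = 2 harmonic; the ratio L/(kπ) is strictly less than C_P = L/π, consistent with the sharp inequality ||u||_L² ≤ C_P ||u'||_L².


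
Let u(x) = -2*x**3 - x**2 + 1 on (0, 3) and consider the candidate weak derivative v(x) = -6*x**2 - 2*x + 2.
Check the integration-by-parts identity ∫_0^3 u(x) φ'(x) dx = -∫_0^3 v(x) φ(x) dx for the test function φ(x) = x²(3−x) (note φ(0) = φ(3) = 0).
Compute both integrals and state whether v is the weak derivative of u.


LHS = 1701/10, RHS = 783/5. No, v is not the weak derivative of u.

u(x) = -2*x**3 - x**2 + 1, classical derivative u'(x) = -6*x**2 - 2*x.
φ(x) = x²(3−x), so φ'(x) = 3*x*(2 - x).
Note φ(0) = φ(3) = 0, so the boundary term u·φ vanishes.
LHS = ∫_0^3 u(x) φ'(x) dx = ∫_0^3 (6*x^5 - 9*x^4 - 6*x^3 - 3*x^2 + 6*x) dx. Term by term:
  ∫_0^3 6*x^5 dx = 729;  ∫_0^3 -9*x^4 dx = -2187/5;  ∫_0^3 -6*x^3 dx = -243/2;
  ∫_0^3 -3*x^2 dx = -27;  ∫_0^3 6*x dx = 27.
Sum: 729 − 2187/5 − 243/2 − 27 + 27 = 1701/10.
So LHS = 1701/10.
∫_0^3 v(x) φ(x) dx = ∫_0^3 (6*x^5 - 16*x^4 - 8*x^3 + 6*x^2) dx. Term by term:
  ∫_0^3 6*x^5 dx = 729;  ∫_0^3 -16*x^4 dx = -3888/5;  ∫_0^3 -8*x^3 dx = -162;
  ∫_0^3 6*x^2 dx = 54.
Sum: 729 − 3888/5 − 162 + 54 = -783/5.
So RHS = -∫_0^3 v(x) φ(x) dx = 783/5.
LHS − RHS = 27/2 ≠ 0, so the identity fails.
(For a valid weak derivative the identity must hold for EVERY test function, in particular this one. The failure shows v is NOT the weak derivative of u.)
Correct weak derivative would be u'(x) = -6*x**2 - 2*x.


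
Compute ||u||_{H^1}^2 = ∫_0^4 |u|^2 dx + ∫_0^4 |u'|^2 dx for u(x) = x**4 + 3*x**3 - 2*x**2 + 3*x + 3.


||u||_{H^1}^2 = 8415992/45

The H^1 norm (squared) on an interval (0, L) is
  ||u||_{H^1}^2 = ∫_0^L u(x)^2 dx + ∫_0^L u'(x)^2 dx.
Compute u'(x) = 4*x**3 + 9*x**2 - 4*x + 3.
Then u(x)^2 = x**8 + 6*x**7 + 5*x**6 - 6*x**5 + 28*x**4 + 6*x**3 - 3*x**2 + 18*x + 9 and u'(x)^2 = 16*x**6 + 72*x**5 + 49*x**4 - 48*x**3 + 70*x**2 - 24*x + 9.
Integrate each monomial from 0 to 4 using ∫_0^4 c·x^n dx = c·4^(n+1)/(n+1):
  ∫_0^4 u(x)^2 dx = ∫_0^4 (x^8 + 6*x^7 + 5*x^6 - 6*x^5 + 28*x^4 + 6*x^3 - 3*x^2 + 18*x + 9) dx. Term by term:
    ∫_0^4 x^8 dx = 262144/9;  ∫_0^4 6*x^7 dx = 49152;  ∫_0^4 5*x^6 dx = 81920/7;
    ∫_0^4 -6*x^5 dx = -4096;  ∫_0^4 28*x^4 dx = 28672/5;  ∫_0^4 6*x^3 dx = 384;
    ∫_0^4 -3*x^2 dx = -64;  ∫_0^4 18*x dx = 144;  ∫_0^4 9 dx = 36.
  Sum: 262144/9 + 49152 + 81920/7 − 4096 + 28672/5 + 384 − 64 + 144 + 36 = 29017916/315.
  ∫_0^4 u'(x)^2 dx = ∫_0^4 (16*x^6 + 72*x^5 + 49*x^4 - 48*x^3 + 70*x^2 - 24*x + 9) dx. Term by term:
    ∫_0^4 16*x^6 dx = 262144/7;  ∫_0^4 72*x^5 dx = 49152;  ∫_0^4 49*x^4 dx = 50176/5;
    ∫_0^4 -48*x^3 dx = -3072;  ∫_0^4 70*x^2 dx = 4480/3;  ∫_0^4 -24*x dx = -192;
    ∫_0^4 9 dx = 36.
  Sum: 262144/7 + 49152 + 50176/5 − 3072 + 4480/3 − 192 + 36 = 9964676/105.
Adding: ||u||_{H^1}^2 = 29017916/315 + 9964676/105 = 8415992/45.


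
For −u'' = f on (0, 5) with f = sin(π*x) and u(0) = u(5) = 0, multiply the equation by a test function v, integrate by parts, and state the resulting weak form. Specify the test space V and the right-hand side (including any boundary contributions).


V = H^1_0(0, 5) (so v(0) = v(5) = 0); weak form: ∫_0^5 u'v' dx = ∫_0^5 (sin(π*x)) v dx for all v ∈ V.

Multiply both sides by a test function v and integrate from 0 to 5:
  ∫_0^5 −u''(x) v(x) dx = ∫_0^5 f(x) v(x) dx.
Integrate the LHS by parts once:
  ∫_0^5 −u'' v dx = −[u'(x) v(x)]_0^5 + ∫_0^5 u'(x) v'(x) dx.
Thus ∫_0^5 u'(x) v'(x) dx = ∫_0^5 f(x) v(x) dx + [u'(x) v(x)]_0^5.
Choose V so that boundary terms are either known or forced to vanish.
u is Dirichlet: u(0) = u(5) = 0. Let V = H^1_0(0, 5); then v(0) = v(5) = 0, and [u' v]_0^5 = 0.
Weak formulation: find u (satisfying any essential BC) such that ∫_0^5 u'(x) v'(x) dx = ∫_0^5 f v dx for all v ∈ V.
Substituting f(x) = sin(π*x), the right-hand side is ∫_0^5 (sin(π*x)) v dx.


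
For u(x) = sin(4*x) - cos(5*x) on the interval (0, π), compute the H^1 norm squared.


||u||_{H^1(0,π)}^2 = 416/9 + 43*π/2

u'(x) = 5*sin(5*x) + 4*cos(4*x).
Expand u² and (u')² and integrate term by term on (0, π), using: for integers n ≥ 1, ∫_0^π sin²(nx) dx = ∫_0^π cos²(nx) dx = π/2; for n ≠ n', ∫_0^π sin(nx)sin(n'x) dx = ∫_0^π cos(nx)cos(n'x) dx = 0; and by product-to-sum, ∫_0^π sin(nx)cos(n'x) dx = ½∫_0^π [sin((n+n')x) + sin((n−n')x)] dx, which is 0 when n+n' is even and 2n/(n²−n'²) when n+n' is odd (it need not vanish on (0, π)).
  u² squared terms: (-1)²·∫cos(5x)² dx = 1·π/2 = π/2;  (1)²·∫sin(4x)² dx = 1·π/2 = π/2.
  u² cross terms: 2·(-1)·(1)·∫cos(5x)·sin(4x) dx = -2·(-8/9) = 16/9.
  So ∫_0^π u² dx = π/2 + π/2 + 16/9 = 16/9 + π.
  (u')² squared terms: (4)²·∫cos(4x)² dx = 16·π/2 = 8*π;  (5)²·∫sin(5x)² dx = 25·π/2 = 25*π/2.
  (u')² cross terms: 2·(4)·(5)·∫cos(4x)·sin(5x) dx = 40·(10/9) = 400/9.
  So ∫_0^π (u')² dx = 8*π + 25*π/2 + 400/9 = 400/9 + 41*π/2.
||u||_{H^1}^2 = (16/9 + π) + (400/9 + 41*π/2) = 416/9 + 43*π/2.


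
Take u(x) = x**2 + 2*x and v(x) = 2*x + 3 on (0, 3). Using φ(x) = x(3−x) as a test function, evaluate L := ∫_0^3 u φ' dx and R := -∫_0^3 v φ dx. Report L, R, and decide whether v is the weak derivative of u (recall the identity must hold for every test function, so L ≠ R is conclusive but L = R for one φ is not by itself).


LHS = -45/2, RHS = -27. No, v is not the weak derivative of u.

u(x) = x**2 + 2*x, classical derivative u'(x) = 2*x + 2.
φ(x) = x(3−x), so φ'(x) = 3 - 2*x.
Note φ(0) = φ(3) = 0, so the boundary term u·φ vanishes.
LHS = ∫_0^3 u(x) φ'(x) dx = ∫_0^3 (-2*x^3 - x^2 + 6*x) dx. Term by term:
  ∫_0^3 -2*x^3 dx = -81/2;  ∫_0^3 -x^2 dx = -9;  ∫_0^3 6*x dx = 27.
Sum: -81/2 − 9 + 27 = -45/2.
So LHS = -45/2.
∫_0^3 v(x) φ(x) dx = ∫_0^3 (-2*x^3 + 3*x^2 + 9*x) dx. Term by term:
  ∫_0^3 -2*x^3 dx = -81/2;  ∫_0^3 3*x^2 dx = 27;  ∫_0^3 9*x dx = 81/2.
Sum: -81/2 + 27 + 81/2 = 27.
So RHS = -∫_0^3 v(x) φ(x) dx = -27.
LHS − RHS = 9/2 ≠ 0, so the identity fails.
(For a valid weak derivative the identity must hold for EVERY test function, in particular this one. The failure shows v is NOT the weak derivative of u.)
Correct weak derivative would be u'(x) = 2*x + 2.


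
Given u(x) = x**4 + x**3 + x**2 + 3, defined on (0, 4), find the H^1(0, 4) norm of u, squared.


||u||_{H^1}^2 = 36441164/315

The H^1 norm (squared) on an interval (0, L) is
  ||u||_{H^1}^2 = ∫_0^L u(x)^2 dx + ∫_0^L u'(x)^2 dx.
Compute u'(x) = 4*x**3 + 3*x**2 + 2*x.
Then u(x)^2 = x**8 + 2*x**7 + 3*x**6 + 2*x**5 + 7*x**4 + 6*x**3 + 6*x**2 + 9 and u'(x)^2 = 16*x**6 + 24*x**5 + 25*x**4 + 12*x**3 + 4*x**2.
Integrate each monomial from 0 to 4 using ∫_0^4 c·x^n dx = c·4^(n+1)/(n+1):
  ∫_0^4 u(x)^2 dx = ∫_0^4 (x^8 + 2*x^7 + 3*x^6 + 2*x^5 + 7*x^4 + 6*x^3 + 6*x^2 + 9) dx. Term by term:
    ∫_0^4 x^8 dx = 262144/9;  ∫_0^4 2*x^7 dx = 16384;  ∫_0^4 3*x^6 dx = 49152/7;
    ∫_0^4 2*x^5 dx = 4096/3;  ∫_0^4 7*x^4 dx = 7168/5;  ∫_0^4 6*x^3 dx = 384;
    ∫_0^4 6*x^2 dx = 128;  ∫_0^4 9 dx = 36.
  Sum: 262144/9 + 16384 + 49152/7 + 4096/3 + 7168/5 + 384 + 128 + 36 = 17602124/315.
  ∫_0^4 u'(x)^2 dx = ∫_0^4 (16*x^6 + 24*x^5 + 25*x^4 + 12*x^3 + 4*x^2) dx. Term by term:
    ∫_0^4 16*x^6 dx = 262144/7;  ∫_0^4 24*x^5 dx = 16384;  ∫_0^4 25*x^4 dx = 5120;
    ∫_0^4 12*x^3 dx = 768;  ∫_0^4 4*x^2 dx = 256/3.
  Sum: 262144/7 + 16384 + 5120 + 768 + 256/3 = 1255936/21.
Adding: ||u||_{H^1}^2 = 17602124/315 + 1255936/21 = 36441164/315.


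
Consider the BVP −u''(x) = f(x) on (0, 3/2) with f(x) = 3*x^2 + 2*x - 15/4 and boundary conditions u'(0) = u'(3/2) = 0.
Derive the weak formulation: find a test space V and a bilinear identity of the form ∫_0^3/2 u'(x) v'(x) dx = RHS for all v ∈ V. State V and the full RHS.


V = H^1(0, 3/2) (no boundary constraint on v; u is determined up to an additive constant); weak form: ∫_0^3/2 u'v' dx = ∫_0^3/2 (3*x^2 + 2*x - 15/4) v dx for all v ∈ V.

Multiply both sides by a test function v and integrate from 0 to 3/2:
  ∫_0^3/2 −u''(x) v(x) dx = ∫_0^3/2 f(x) v(x) dx.
Integrate the LHS by parts once:
  ∫_0^3/2 −u'' v dx = −[u'(x) v(x)]_0^3/2 + ∫_0^3/2 u'(x) v'(x) dx.
Thus ∫_0^3/2 u'(x) v'(x) dx = ∫_0^3/2 f(x) v(x) dx + [u'(x) v(x)]_0^3/2.
Choose V so that boundary terms are either known or forced to vanish.
u has homogeneous Neumann: u'(0) = u'(3/2) = 0. So [u' v]_0^3/2 = 0·v(3/2) − 0·v(0) = 0 for any v; take V = H^1(0, 3/2).
Weak formulation: find u (satisfying any essential BC) such that ∫_0^3/2 u'(x) v'(x) dx = ∫_0^3/2 f v dx for all v ∈ V (homogeneous Neumann, so boundary terms vanish).
Substituting f(x) = 3*x^2 + 2*x - 15/4, the right-hand side is ∫_0^3/2 (3*x^2 + 2*x - 15/4) v dx.
Compatibility check (pure Neumann): taking v ≡ 1 ∈ V gives 0 = ∫_0^3/2 f dx + (0) − (0), i.e. ∫_0^3/2 f dx must equal u'(0) − u'(3/2) = 0. Indeed ∫_0^3/2 (3*x^2 + 2*x - 15/4) dx = 0, so the data are compatible. The solution is then unique only up to an additive constant (fix it e.g. by requiring ∫_0^3/2 u dx = 0).


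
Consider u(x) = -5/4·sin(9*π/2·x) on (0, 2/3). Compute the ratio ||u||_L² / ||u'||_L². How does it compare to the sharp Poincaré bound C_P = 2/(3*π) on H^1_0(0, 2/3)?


||u||_L² / ||u'||_L² = 2/(9*π) < C_P = 2/(3*π).

u(x) = -5/4·sin(9*π/2·x), so u'(x) = -45*π*cos(9*π*x/2)/8.
Writing u(x) = A·sin(kπx/L) with A = -5/4 and k = 3, use ∫_0^L sin²(kπx/L) dx = L/2 and ∫_0^L cos²(kπx/L) dx = L/2.
u² = 25/16·sin²(9*π/2·x) and (u')² = 2025*π^2/64·cos²(9*π/2·x), and each of sin², cos² integrates to L/2 = 1/3 over (0, 2/3).
∫_0^2/3 u² dx = 25/48, so ||u||_L² = 5*sqrt(3)/12.
∫_0^2/3 (u')² dx = 675*π^2/64, so ||u'||_L² = 15*sqrt(3)*π/8.
Ratio ||u||_L² / ||u'||_L² = 2/(9*π).
Sharp Poincaré constant on H^1_0(0, 2/3) is C_P = L/π = 2/(3*π), achieved by sin(3*π/2·x).
This is the k = 3 harmonic; the ratio L/(kπ) is strictly less than C_P = L/π, consistent with the sharp inequality ||u||_L² ≤ C_P ||u'||_L².


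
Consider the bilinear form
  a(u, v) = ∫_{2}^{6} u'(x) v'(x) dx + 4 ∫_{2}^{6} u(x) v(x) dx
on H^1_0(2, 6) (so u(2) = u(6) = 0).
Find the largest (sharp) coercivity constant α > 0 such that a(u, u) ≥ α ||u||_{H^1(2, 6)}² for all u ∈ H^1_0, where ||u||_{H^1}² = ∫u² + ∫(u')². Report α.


α = 1

Coercivity of a(·,·) on H^1_0(2, 6) means a(u, u) ≥ α ||u||_{H^1}² for every u ∈ H^1_0.
The interval has length L = 4, and Poincaré/coercivity depend only on L. Here a(u, u) = ∫(u')² + (4)·∫u².
Here c = 4 ≥ 1, so a(u,u) = ∫(u')² + c∫u² ≥ ∫(u')² + ∫u² = ||u||_{H^1}², i.e. α = 1 works. No larger α is possible: a(u,u) ≥ α||u||_{H^1}² means (1−α)∫(u')² ≥ (α−c)∫u², and for the modes u_n = sin(nπ(x−x₀)/L) (x₀ the left endpoint) one has ∫u_n²/∫(u_n')² = (L/(nπ))² → 0, so a(u_n,u_n)/||u_n||_{H^1}² → 1. Hence the optimal constant is α = 1.
Therefore α = 1.


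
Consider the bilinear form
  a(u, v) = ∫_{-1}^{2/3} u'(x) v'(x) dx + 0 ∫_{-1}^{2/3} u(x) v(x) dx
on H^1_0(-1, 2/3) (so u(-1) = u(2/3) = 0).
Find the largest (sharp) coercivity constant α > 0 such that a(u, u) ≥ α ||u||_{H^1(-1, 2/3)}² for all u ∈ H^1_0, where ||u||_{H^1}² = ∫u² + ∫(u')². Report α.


α = 9*π^2/(25 + 9*π^2)

Coercivity of a(·,·) on H^1_0(-1, 2/3) means a(u, u) ≥ α ||u||_{H^1}² for every u ∈ H^1_0.
The interval has length L = 5/3, and Poincaré/coercivity depend only on L. Here a(u, u) = ∫(u')² + (0)·∫u².
Here c = 0, so a(u,u) = ∫(u')² alone. The condition a(u,u) ≥ α||u||_{H^1}² reads (1−α)∫(u')² ≥ (α−c)∫u². Any admissible α is ≤ 1 (rapidly oscillating u have ∫u²/∫(u')² → 0), and α = 1 would force 0 ≥ (1−c)∫u², impossible since c < 1; so 1−α > 0. By the sharp Poincaré inequality on H^1_0 of an interval of length L, ∫(u')² ≥ (π/L)²∫u² with equality for the first sine mode sin(π(x−x₀)/L) (x₀ the left endpoint), so the inequality holds for all u iff (1−α)(π/L)² ≥ α − c, i.e. α ≤ ((π/L)² + c)/((π/L)² + 1) = (1 + c(L/π)²)/(1 + (L/π)²). (Direct route, valid since c ≤ 0: Poincaré gives c∫u² ≥ c(L/π)²∫(u')², so a(u,u) ≥ (1 + c(L/π)²)∫(u')², while ||u||_{H^1}² ≤ (1 + (L/π)²)∫(u')²; dividing yields the same α.) With (π/L)² = 9*π^2/25 and c = 0, the largest admissible constant is α = ((π/L)² + c)/((π/L)² + 1).
Simplifying, α = 9*π^2/(25 + 9*π^2).


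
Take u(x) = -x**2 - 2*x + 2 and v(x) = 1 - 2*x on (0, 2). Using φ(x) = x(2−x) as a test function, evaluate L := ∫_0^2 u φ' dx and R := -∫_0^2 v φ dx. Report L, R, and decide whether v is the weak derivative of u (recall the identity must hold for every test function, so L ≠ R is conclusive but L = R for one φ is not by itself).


LHS = 16/3, RHS = 4/3. No, v is not the weak derivative of u.

u(x) = -x**2 - 2*x + 2, classical derivative u'(x) = -2*x - 2.
φ(x) = x(2−x), so φ'(x) = 2 - 2*x.
Note φ(0) = φ(2) = 0, so the boundary term u·φ vanishes.
LHS = ∫_0^2 u(x) φ'(x) dx = ∫_0^2 (2*x^3 + 2*x^2 - 8*x + 4) dx. Term by term:
  ∫_0^2 2*x^3 dx = 8;  ∫_0^2 2*x^2 dx = 16/3;  ∫_0^2 -8*x dx = -16;
  ∫_0^2 4 dx = 8.
Sum: 8 + 16/3 − 16 + 8 = 16/3.
So LHS = 16/3.
∫_0^2 v(x) φ(x) dx = ∫_0^2 (2*x^3 - 5*x^2 + 2*x) dx. Term by term:
  ∫_0^2 2*x^3 dx = 8;  ∫_0^2 -5*x^2 dx = -40/3;  ∫_0^2 2*x dx = 4.
Sum: 8 − 40/3 + 4 = -4/3.
So RHS = -∫_0^2 v(x) φ(x) dx = 4/3.
LHS − RHS = 4 ≠ 0, so the identity fails.
(For a valid weak derivative the identity must hold for EVERY test function, in particular this one. The failure shows v is NOT the weak derivative of u.)
Correct weak derivative would be u'(x) = -2*x - 2.


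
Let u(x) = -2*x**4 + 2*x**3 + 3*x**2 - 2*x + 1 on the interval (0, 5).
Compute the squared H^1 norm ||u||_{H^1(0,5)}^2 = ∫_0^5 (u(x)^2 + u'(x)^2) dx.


||u||_{H^1}^2 = 7926575/9

The H^1 norm (squared) on an interval (0, L) is
  ||u||_{H^1}^2 = ∫_0^L u(x)^2 dx + ∫_0^L u'(x)^2 dx.
Compute u'(x) = -8*x**3 + 6*x**2 + 6*x - 2.
Then u(x)^2 = 4*x**8 - 8*x**7 - 8*x**6 + 20*x**5 - 3*x**4 - 8*x**3 + 10*x**2 - 4*x + 1 and u'(x)^2 = 64*x**6 - 96*x**5 - 60*x**4 + 104*x**3 + 12*x**2 - 24*x + 4.
Integrate each monomial from 0 to 5 using ∫_0^5 c·x^n dx = c·5^(n+1)/(n+1):
  ∫_0^5 u(x)^2 dx = ∫_0^5 (4*x^8 - 8*x^7 - 8*x^6 + 20*x^5 - 3*x^4 - 8*x^3 + 10*x^2 - 4*x + 1) dx. Term by term:
    ∫_0^5 4*x^8 dx = 7812500/9;  ∫_0^5 -8*x^7 dx = -390625;  ∫_0^5 -8*x^6 dx = -625000/7;
    ∫_0^5 20*x^5 dx = 156250/3;  ∫_0^5 -3*x^4 dx = -1875;  ∫_0^5 -8*x^3 dx = -1250;
    ∫_0^5 10*x^2 dx = 1250/3;  ∫_0^5 -4*x dx = -50;  ∫_0^5 1 dx = 5.
  Sum: 7812500/9 − 390625 − 625000/7 + 156250/3 − 1875 − 1250 + 1250/3 − 50 + 5 = 27560915/63.
  ∫_0^5 u'(x)^2 dx = ∫_0^5 (64*x^6 - 96*x^5 - 60*x^4 + 104*x^3 + 12*x^2 - 24*x + 4) dx. Term by term:
    ∫_0^5 64*x^6 dx = 5000000/7;  ∫_0^5 -96*x^5 dx = -250000;  ∫_0^5 -60*x^4 dx = -37500;
    ∫_0^5 104*x^3 dx = 16250;  ∫_0^5 12*x^2 dx = 500;  ∫_0^5 -24*x dx = -300;
    ∫_0^5 4 dx = 20.
  Sum: 5000000/7 − 250000 − 37500 + 16250 + 500 − 300 + 20 = 3102790/7.
Adding: ||u||_{H^1}^2 = 27560915/63 + 3102790/7 = 7926575/9.


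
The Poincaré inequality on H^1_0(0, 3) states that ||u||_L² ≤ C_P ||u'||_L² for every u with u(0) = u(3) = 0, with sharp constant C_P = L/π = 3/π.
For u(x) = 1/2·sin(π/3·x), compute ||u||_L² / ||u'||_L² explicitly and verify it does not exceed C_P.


||u||_L² / ||u'||_L² = 3/π = C_P.

u(x) = 1/2·sin(π/3·x), so u'(x) = π*cos(π*x/3)/6.
Writing u(x) = A·sin(kπx/L) with A = 1/2 and k = 1, use ∫_0^L sin²(kπx/L) dx = L/2 and ∫_0^L cos²(kπx/L) dx = L/2.
u² = 1/4·sin²(π/3·x) and (u')² = π^2/36·cos²(π/3·x), and each of sin², cos² integrates to L/2 = 3/2 over (0, 3).
∫_0^3 u² dx = 3/8, so ||u||_L² = sqrt(6)/4.
∫_0^3 (u')² dx = π^2/24, so ||u'||_L² = sqrt(6)*π/12.
Ratio ||u||_L² / ||u'||_L² = 3/π.
Sharp Poincaré constant on H^1_0(0, 3) is C_P = L/π = 3/π, achieved by sin(π/3·x).
This is the k = 1 eigenfunction (up to amplitude), so the ratio equals the sharp Poincaré constant exactly.


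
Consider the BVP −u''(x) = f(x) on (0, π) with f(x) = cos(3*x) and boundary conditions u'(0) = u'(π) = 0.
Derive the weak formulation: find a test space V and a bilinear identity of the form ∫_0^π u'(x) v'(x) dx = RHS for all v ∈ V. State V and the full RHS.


V = H^1(0, π) (no boundary constraint on v; u is determined up to an additive constant); weak form: ∫_0^π u'v' dx = ∫_0^π (cos(3*x)) v dx for all v ∈ V.

Multiply both sides by a test function v and integrate from 0 to π:
  ∫_0^π −u''(x) v(x) dx = ∫_0^π f(x) v(x) dx.
Integrate the LHS by parts once:
  ∫_0^π −u'' v dx = −[u'(x) v(x)]_0^π + ∫_0^π u'(x) v'(x) dx.
Thus ∫_0^π u'(x) v'(x) dx = ∫_0^π f(x) v(x) dx + [u'(x) v(x)]_0^π.
Choose V so that boundary terms are either known or forced to vanish.
u has homogeneous Neumann: u'(0) = u'(π) = 0. So [u' v]_0^π = 0·v(π) − 0·v(0) = 0 for any v; take V = H^1(0, π).
Weak formulation: find u (satisfying any essential BC) such that ∫_0^π u'(x) v'(x) dx = ∫_0^π f v dx for all v ∈ V (homogeneous Neumann, so boundary terms vanish).
Substituting f(x) = cos(3*x), the right-hand side is ∫_0^π (cos(3*x)) v dx.
Compatibility check (pure Neumann): taking v ≡ 1 ∈ V gives 0 = ∫_0^π f dx + (0) − (0), i.e. ∫_0^π f dx must equal u'(0) − u'(π) = 0. Indeed ∫_0^π (cos(3*x)) dx = 0, so the data are compatible. The solution is then unique only up to an additive constant (fix it e.g. by requiring ∫_0^π u dx = 0).


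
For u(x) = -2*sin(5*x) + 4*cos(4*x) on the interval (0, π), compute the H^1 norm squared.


||u||_{H^1(0,π)}^2 = -2720/9 + 188*π

u'(x) = -16*sin(4*x) - 10*cos(5*x).
Expand u² and (u')² and integrate term by term on (0, π), using: for integers n ≥ 1, ∫_0^π sin²(nx) dx = ∫_0^π cos²(nx) dx = π/2; for n ≠ n', ∫_0^π sin(nx)sin(n'x) dx = ∫_0^π cos(nx)cos(n'x) dx = 0; and by product-to-sum, ∫_0^π sin(nx)cos(n'x) dx = ½∫_0^π [sin((n+n')x) + sin((n−n')x)] dx, which is 0 when n+n' is even and 2n/(n²−n'²) when n+n' is odd (it need not vanish on (0, π)).
  u² squared terms: (-2)²·∫sin(5x)² dx = 4·π/2 = 2*π;  (4)²·∫cos(4x)² dx = 16·π/2 = 8*π.
  u² cross terms: 2·(-2)·(4)·∫sin(5x)·cos(4x) dx = -16·(10/9) = -160/9.
  So ∫_0^π u² dx = 2*π + 8*π − 160/9 = -160/9 + 10*π.
  (u')² squared terms: (-16)²·∫sin(4x)² dx = 256·π/2 = 128*π;  (-10)²·∫cos(5x)² dx = 100·π/2 = 50*π.
  (u')² cross terms: 2·(-16)·(-10)·∫sin(4x)·cos(5x) dx = 320·(-8/9) = -2560/9.
  So ∫_0^π (u')² dx = 128*π + 50*π − 2560/9 = -2560/9 + 178*π.
||u||_{H^1}^2 = (-160/9 + 10*π) + (-2560/9 + 178*π) = -2720/9 + 188*π.


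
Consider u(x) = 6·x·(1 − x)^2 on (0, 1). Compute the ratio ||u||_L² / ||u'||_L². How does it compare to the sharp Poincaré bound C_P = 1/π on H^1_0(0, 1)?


||u||_L² / ||u'||_L² = sqrt(14)/14 < C_P = 1/π.

u(x) = 6·x·(1 − x)^2, so u'(x) = 6*(x - 1)*(3*x - 1).
u(x) = 6·x·(1 − x)^2 vanishes at x = 0 and x = 1, so u ∈ H^1_0(0, 1). Differentiate via the product rule and integrate the resulting polynomials term by term.
  ∫_0^1 u² dx = ∫_0^1 (36*x^6 - 144*x^5 + 216*x^4 - 144*x^3 + 36*x^2) dx. Term by term:
    ∫_0^1 36*x^6 dx = 36/7;  ∫_0^1 -144*x^5 dx = -24;  ∫_0^1 216*x^4 dx = 216/5;
    ∫_0^1 -144*x^3 dx = -36;  ∫_0^1 36*x^2 dx = 12.
  Sum: 36/7 − 24 + 216/5 − 36 + 12 = 12/35.
  ∫_0^1 (u')² dx = ∫_0^1 (324*x^4 - 864*x^3 + 792*x^2 - 288*x + 36) dx. Term by term:
    ∫_0^1 324*x^4 dx = 324/5;  ∫_0^1 -864*x^3 dx = -216;  ∫_0^1 792*x^2 dx = 264;
    ∫_0^1 -288*x dx = -144;  ∫_0^1 36 dx = 36.
  Sum: 324/5 − 216 + 264 − 144 + 36 = 24/5.
∫_0^1 u² dx = 12/35, so ||u||_L² = 2*sqrt(105)/35.
∫_0^1 (u')² dx = 24/5, so ||u'||_L² = 2*sqrt(30)/5.
Ratio ||u||_L² / ||u'||_L² = sqrt(14)/14.
Sharp Poincaré constant on H^1_0(0, 1) is C_P = L/π = 1/π, achieved by sin(π·x).
A polynomial bump cannot attain the sharp Poincaré constant (only the first sine eigenfunction does), so the ratio is strictly less than C_P, consistent with ||u||_L² ≤ C_P ||u'||_L².


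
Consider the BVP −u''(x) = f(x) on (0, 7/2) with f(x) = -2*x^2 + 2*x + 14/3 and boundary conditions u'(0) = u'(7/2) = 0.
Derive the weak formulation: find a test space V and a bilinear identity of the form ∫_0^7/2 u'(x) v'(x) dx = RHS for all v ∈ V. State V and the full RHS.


V = H^1(0, 7/2) (no boundary constraint on v; u is determined up to an additive constant); weak form: ∫_0^7/2 u'v' dx = ∫_0^7/2 (-2*x^2 + 2*x + 14/3) v dx for all v ∈ V.

Multiply both sides by a test function v and integrate from 0 to 7/2:
  ∫_0^7/2 −u''(x) v(x) dx = ∫_0^7/2 f(x) v(x) dx.
Integrate the LHS by parts once:
  ∫_0^7/2 −u'' v dx = −[u'(x) v(x)]_0^7/2 + ∫_0^7/2 u'(x) v'(x) dx.
Thus ∫_0^7/2 u'(x) v'(x) dx = ∫_0^7/2 f(x) v(x) dx + [u'(x) v(x)]_0^7/2.
Choose V so that boundary terms are either known or forced to vanish.
u has homogeneous Neumann: u'(0) = u'(7/2) = 0. So [u' v]_0^7/2 = 0·v(7/2) − 0·v(0) = 0 for any v; take V = H^1(0, 7/2).
Weak formulation: find u (satisfying any essential BC) such that ∫_0^7/2 u'(x) v'(x) dx = ∫_0^7/2 f v dx for all v ∈ V (homogeneous Neumann, so boundary terms vanish).
Substituting f(x) = -2*x^2 + 2*x + 14/3, the right-hand side is ∫_0^7/2 (-2*x^2 + 2*x + 14/3) v dx.
Compatibility check (pure Neumann): taking v ≡ 1 ∈ V gives 0 = ∫_0^7/2 f dx + (0) − (0), i.e. ∫_0^7/2 f dx must equal u'(0) − u'(7/2) = 0. Indeed ∫_0^7/2 (-2*x^2 + 2*x + 14/3) dx = 0, so the data are compatible. The solution is then unique only up to an additive constant (fix it e.g. by requiring ∫_0^7/2 u dx = 0).


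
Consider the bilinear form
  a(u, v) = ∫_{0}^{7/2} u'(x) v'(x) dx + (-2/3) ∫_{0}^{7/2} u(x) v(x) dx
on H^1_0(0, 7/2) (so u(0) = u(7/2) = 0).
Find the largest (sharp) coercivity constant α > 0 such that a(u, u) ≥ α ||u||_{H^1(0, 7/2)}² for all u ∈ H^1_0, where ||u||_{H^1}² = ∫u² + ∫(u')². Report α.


α = 2*(-49 + 6*π^2)/(3*(4*π^2 + 49))

Coercivity of a(·,·) on H^1_0(0, 7/2) means a(u, u) ≥ α ||u||_{H^1}² for every u ∈ H^1_0.
The interval has length L = 7/2, and Poincaré/coercivity depend only on L. Here a(u, u) = ∫(u')² + (-2/3)·∫u².
Here c = -2/3 < 0 with |c| < (π/L)² = 4*π^2/49, so coercivity still holds. The condition a(u,u) ≥ α||u||_{H^1}² reads (1−α)∫(u')² ≥ (α−c)∫u². Any admissible α is ≤ 1 (rapidly oscillating u have ∫u²/∫(u')² → 0), and α = 1 would force 0 ≥ (1−c)∫u², impossible since c < 1; so 1−α > 0. By the sharp Poincaré inequality on H^1_0 of an interval of length L, ∫(u')² ≥ (π/L)²∫u² with equality for the first sine mode sin(π(x−x₀)/L) (x₀ the left endpoint), so the inequality holds for all u iff (1−α)(π/L)² ≥ α − c, i.e. α ≤ ((π/L)² + c)/((π/L)² + 1) = (1 + c(L/π)²)/(1 + (L/π)²). (Direct route, valid since c ≤ 0: Poincaré gives c∫u² ≥ c(L/π)²∫(u')², so a(u,u) ≥ (1 + c(L/π)²)∫(u')², while ||u||_{H^1}² ≤ (1 + (L/π)²)∫(u')²; dividing yields the same α.) With (π/L)² = 4*π^2/49 and c = -2/3, the largest admissible constant is α = ((π/L)² + c)/((π/L)² + 1).
Simplifying, α = 2*(-49 + 6*π^2)/(3*(4*π^2 + 49)).


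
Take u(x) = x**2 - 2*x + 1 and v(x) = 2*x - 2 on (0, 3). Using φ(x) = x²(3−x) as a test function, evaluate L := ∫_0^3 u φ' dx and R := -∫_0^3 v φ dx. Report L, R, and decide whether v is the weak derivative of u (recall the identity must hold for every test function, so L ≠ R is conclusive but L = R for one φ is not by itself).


LHS = -54/5, RHS = -54/5. Yes, v = u' weakly.

u(x) = x**2 - 2*x + 1, classical derivative u'(x) = 2*x - 2.
φ(x) = x²(3−x), so φ'(x) = 3*x*(2 - x).
Note φ(0) = φ(3) = 0, so the boundary term u·φ vanishes.
LHS = ∫_0^3 u(x) φ'(x) dx = ∫_0^3 (-3*x^4 + 12*x^3 - 15*x^2 + 6*x) dx. Term by term:
  ∫_0^3 -3*x^4 dx = -729/5;  ∫_0^3 12*x^3 dx = 243;  ∫_0^3 -15*x^2 dx = -135;
  ∫_0^3 6*x dx = 27.
Sum: -729/5 + 243 − 135 + 27 = -54/5.
So LHS = -54/5.
∫_0^3 v(x) φ(x) dx = ∫_0^3 (-2*x^4 + 8*x^3 - 6*x^2) dx. Term by term:
  ∫_0^3 -2*x^4 dx = -486/5;  ∫_0^3 8*x^3 dx = 162;  ∫_0^3 -6*x^2 dx = -54.
Sum: -486/5 + 162 − 54 = 54/5.
So RHS = -∫_0^3 v(x) φ(x) dx = -54/5.
LHS = RHS, so the identity holds for this test φ.
Moreover u is smooth here and v(x) = u'(x) = 2*x - 2 pointwise, so the identity holds for every test function. Hence v is the weak derivative of u.


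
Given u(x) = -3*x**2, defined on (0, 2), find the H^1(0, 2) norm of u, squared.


||u||_{H^1}^2 = 768/5

The H^1 norm (squared) on an interval (0, L) is
  ||u||_{H^1}^2 = ∫_0^L u(x)^2 dx + ∫_0^L u'(x)^2 dx.
Compute u'(x) = -6*x.
Then u(x)^2 = 9*x**4 and u'(x)^2 = 36*x**2.
Integrate each monomial from 0 to 2 using ∫_0^2 c·x^n dx = c·2^(n+1)/(n+1):
  ∫_0^2 u(x)^2 dx = ∫_0^2 (9*x^4) dx. Term by term:
    ∫_0^2 9*x^4 dx = 288/5.
  ∫_0^2 u'(x)^2 dx = ∫_0^2 (36*x^2) dx. Term by term:
    ∫_0^2 36*x^2 dx = 96.
Adding: ||u||_{H^1}^2 = 288/5 + 96 = 768/5.


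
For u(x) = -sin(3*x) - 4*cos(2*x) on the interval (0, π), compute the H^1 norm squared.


||u||_{H^1(0,π)}^2 = 48 + 45*π

u'(x) = 8*sin(2*x) - 3*cos(3*x).
Expand u² and (u')² and integrate term by term on (0, π), using: for integers n ≥ 1, ∫_0^π sin²(nx) dx = ∫_0^π cos²(nx) dx = π/2; for n ≠ n', ∫_0^π sin(nx)sin(n'x) dx = ∫_0^π cos(nx)cos(n'x) dx = 0; and by product-to-sum, ∫_0^π sin(nx)cos(n'x) dx = ½∫_0^π [sin((n+n')x) + sin((n−n')x)] dx, which is 0 when n+n' is even and 2n/(n²−n'²) when n+n' is odd (it need not vanish on (0, π)).
  u² squared terms: (-1)²·∫sin(3x)² dx = 1·π/2 = π/2;  (-4)²·∫cos(2x)² dx = 16·π/2 = 8*π.
  u² cross terms: 2·(-1)·(-4)·∫sin(3x)·cos(2x) dx = 8·(6/5) = 48/5.
  So ∫_0^π u² dx = π/2 + 8*π + 48/5 = 48/5 + 17*π/2.
  (u')² squared terms: (-3)²·∫cos(3x)² dx = 9·π/2 = 9*π/2;  (8)²·∫sin(2x)² dx = 64·π/2 = 32*π.
  (u')² cross terms: 2·(-3)·(8)·∫cos(3x)·sin(2x) dx = -48·(-4/5) = 192/5.
  So ∫_0^π (u')² dx = 9*π/2 + 32*π + 192/5 = 192/5 + 73*π/2.
||u||_{H^1}^2 = (48/5 + 17*π/2) + (192/5 + 73*π/2) = 48 + 45*π.


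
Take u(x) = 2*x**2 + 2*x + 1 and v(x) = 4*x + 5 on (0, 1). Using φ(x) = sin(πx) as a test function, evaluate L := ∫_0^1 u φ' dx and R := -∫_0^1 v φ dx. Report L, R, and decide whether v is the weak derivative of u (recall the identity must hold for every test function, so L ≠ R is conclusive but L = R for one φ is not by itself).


LHS = -8/π, RHS = -14/π. No, v is not the weak derivative of u.

u(x) = 2*x**2 + 2*x + 1, classical derivative u'(x) = 4*x + 2.
φ(x) = sin(πx), so φ'(x) = π*cos(π*x).
Note φ(0) = φ(1) = 0, so the boundary term u·φ vanishes.
LHS = ∫_0^1 u(x) φ'(x) dx = ∫_0^1 (2*π*x^2*cos(π*x) + 2*π*x*cos(π*x) + π*cos(π*x)) dx. Term by term:
  ∫_0^1 π*cos(π*x) dx = 0;  ∫_0^1 2*π*x*cos(π*x) dx = -4/π;  ∫_0^1 2*π*x^2*cos(π*x) dx = -4/π.
Sum: 0 − 4/π − 4/π = -8/π.
So LHS = -8/π.
∫_0^1 v(x) φ(x) dx = ∫_0^1 (4*x*sin(π*x) + 5*sin(π*x)) dx. Term by term:
  ∫_0^1 5*sin(π*x) dx = 10/π;  ∫_0^1 4*x*sin(π*x) dx = 4/π.
Sum: 10/π + 4/π = 14/π.
So RHS = -∫_0^1 v(x) φ(x) dx = -14/π.
LHS − RHS = 6/π ≠ 0, so the identity fails.
(For a valid weak derivative the identity must hold for EVERY test function, in particular this one. The failure shows v is NOT the weak derivative of u.)
Correct weak derivative would be u'(x) = 4*x + 2.


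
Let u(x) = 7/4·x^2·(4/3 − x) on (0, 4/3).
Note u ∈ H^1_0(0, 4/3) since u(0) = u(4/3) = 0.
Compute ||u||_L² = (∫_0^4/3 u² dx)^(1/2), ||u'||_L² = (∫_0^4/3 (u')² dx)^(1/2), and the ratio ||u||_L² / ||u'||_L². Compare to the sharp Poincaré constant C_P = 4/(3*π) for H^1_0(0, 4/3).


||u||_L² / ||u'||_L² = 2*sqrt(14)/21 < C_P = 4/(3*π).

u(x) = 7/4·x^2·(4/3 − x), so u'(x) = 7*x*(8 - 9*x)/12.
u(x) = 7/4·x^2·(4/3 − x) vanishes at x = 0 and x = 4/3, so u ∈ H^1_0(0, 4/3). Differentiate via the product rule and integrate the resulting polynomials term by term.
  ∫_0^4/3 u² dx = ∫_0^4/3 (49*x^6/16 - 49*x^5/6 + 49*x^4/9) dx. Term by term:
    ∫_0^4/3 49*x^6/16 dx = 7168/2187;  ∫_0^4/3 -49*x^5/6 dx = -50176/6561;  ∫_0^4/3 49*x^4/9 dx = 50176/10935.
  Sum: 7168/2187 − 50176/6561 + 50176/10935 = 7168/32805.
  ∫_0^4/3 (u')² dx = ∫_0^4/3 (441*x^4/16 - 49*x^3 + 196*x^2/9) dx. Term by term:
    ∫_0^4/3 441*x^4/16 dx = 3136/135;  ∫_0^4/3 -49*x^3 dx = -3136/81;  ∫_0^4/3 196*x^2/9 dx = 12544/729.
  Sum: 3136/135 − 3136/81 + 12544/729 = 6272/3645.
∫_0^4/3 u² dx = 7168/32805, so ||u||_L² = 32*sqrt(35)/405.
∫_0^4/3 (u')² dx = 6272/3645, so ||u'||_L² = 56*sqrt(10)/135.
Ratio ||u||_L² / ||u'||_L² = 2*sqrt(14)/21.
Sharp Poincaré constant on H^1_0(0, 4/3) is C_P = L/π = 4/(3*π), achieved by sin(3*π/4·x).
A polynomial bump cannot attain the sharp Poincaré constant (only the first sine eigenfunction does), so the ratio is strictly less than C_P, consistent with ||u||_L² ≤ C_P ||u'||_L².


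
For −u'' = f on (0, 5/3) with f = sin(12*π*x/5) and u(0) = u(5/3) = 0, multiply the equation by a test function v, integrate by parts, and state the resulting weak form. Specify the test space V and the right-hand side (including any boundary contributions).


V = H^1_0(0, 5/3) (so v(0) = v(5/3) = 0); weak form: ∫_0^5/3 u'v' dx = ∫_0^5/3 (sin(12*π*x/5)) v dx for all v ∈ V.

Multiply both sides by a test function v and integrate from 0 to 5/3:
  ∫_0^5/3 −u''(x) v(x) dx = ∫_0^5/3 f(x) v(x) dx.
Integrate the LHS by parts once:
  ∫_0^5/3 −u'' v dx = −[u'(x) v(x)]_0^5/3 + ∫_0^5/3 u'(x) v'(x) dx.
Thus ∫_0^5/3 u'(x) v'(x) dx = ∫_0^5/3 f(x) v(x) dx + [u'(x) v(x)]_0^5/3.
Choose V so that boundary terms are either known or forced to vanish.
u is Dirichlet: u(0) = u(5/3) = 0. Let V = H^1_0(0, 5/3); then v(0) = v(5/3) = 0, and [u' v]_0^5/3 = 0.
Weak formulation: find u (satisfying any essential BC) such that ∫_0^5/3 u'(x) v'(x) dx = ∫_0^5/3 f v dx for all v ∈ V.
Substituting f(x) = sin(12*π*x/5), the right-hand side is ∫_0^5/3 (sin(12*π*x/5)) v dx.


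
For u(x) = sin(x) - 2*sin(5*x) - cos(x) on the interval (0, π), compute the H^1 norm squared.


||u||_{H^1(0,π)}^2 = 54*π

u'(x) = sin(x) + cos(x) - 10*cos(5*x).
Expand u² and (u')² and integrate term by term on (0, π), using: for integers n ≥ 1, ∫_0^π sin²(nx) dx = ∫_0^π cos²(nx) dx = π/2; for n ≠ n', ∫_0^π sin(nx)sin(n'x) dx = ∫_0^π cos(nx)cos(n'x) dx = 0; and by product-to-sum, ∫_0^π sin(nx)cos(n'x) dx = ½∫_0^π [sin((n+n')x) + sin((n−n')x)] dx, which is 0 when n+n' is even and 2n/(n²−n'²) when n+n' is odd (it need not vanish on (0, π)).
  u² squared terms: (-1)²·∫cos(x)² dx = 1·π/2 = π/2;  (-2)²·∫sin(5x)² dx = 4·π/2 = 2*π;  (1)²·∫sin(x)² dx = 1·π/2 = π/2.
  u² cross terms: 2·(-1)·(-2)·∫cos(x)·sin(5x) dx = 4·(0) = 0;  2·(-1)·(1)·∫cos(x)·sin(x) dx = -2·(0) = 0;  2·(-2)·(1)·∫sin(5x)·sin(x) dx = -4·(0) = 0.
  So ∫_0^π u² dx = π/2 + 2*π + π/2 + 0 + 0 + 0 = 3*π.
  (u')² squared terms: (-10)²·∫cos(5x)² dx = 100·π/2 = 50*π;  (1)²·∫cos(x)² dx = 1·π/2 = π/2;  (1)²·∫sin(x)² dx = 1·π/2 = π/2.
  (u')² cross terms: 2·(-10)·(1)·∫cos(5x)·cos(x) dx = -20·(0) = 0;  2·(-10)·(1)·∫cos(5x)·sin(x) dx = -20·(0) = 0;  2·(1)·(1)·∫cos(x)·sin(x) dx = 2·(0) = 0.
  So ∫_0^π (u')² dx = 50*π + π/2 + π/2 + 0 + 0 + 0 = 51*π.
||u||_{H^1}^2 = (3*π) + (51*π) = 54*π.


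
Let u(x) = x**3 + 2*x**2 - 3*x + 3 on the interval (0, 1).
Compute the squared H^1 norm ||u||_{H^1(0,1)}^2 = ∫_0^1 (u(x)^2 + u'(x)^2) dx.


||u||_{H^1}^2 = 703/70

The H^1 norm (squared) on an interval (0, L) is
  ||u||_{H^1}^2 = ∫_0^L u(x)^2 dx + ∫_0^L u'(x)^2 dx.
Compute u'(x) = 3*x**2 + 4*x - 3.
Then u(x)^2 = x**6 + 4*x**5 - 2*x**4 - 6*x**3 + 21*x**2 - 18*x + 9 and u'(x)^2 = 9*x**4 + 24*x**3 - 2*x**2 - 24*x + 9.
Integrate each monomial from 0 to 1 using ∫_0^1 c·x^n dx = c·1^(n+1)/(n+1):
  ∫_0^1 u(x)^2 dx = ∫_0^1 (x^6 + 4*x^5 - 2*x^4 - 6*x^3 + 21*x^2 - 18*x + 9) dx. Term by term:
    ∫_0^1 x^6 dx = 1/7;  ∫_0^1 4*x^5 dx = 2/3;  ∫_0^1 -2*x^4 dx = -2/5;
    ∫_0^1 -6*x^3 dx = -3/2;  ∫_0^1 21*x^2 dx = 7;  ∫_0^1 -18*x dx = -9;
    ∫_0^1 9 dx = 9.
  Sum: 1/7 + 2/3 − 2/5 − 3/2 + 7 − 9 + 9 = 1241/210.
  ∫_0^1 u'(x)^2 dx = ∫_0^1 (9*x^4 + 24*x^3 - 2*x^2 - 24*x + 9) dx. Term by term:
    ∫_0^1 9*x^4 dx = 9/5;  ∫_0^1 24*x^3 dx = 6;  ∫_0^1 -2*x^2 dx = -2/3;
    ∫_0^1 -24*x dx = -12;  ∫_0^1 9 dx = 9.
  Sum: 9/5 + 6 − 2/3 − 12 + 9 = 62/15.
Adding: ||u||_{H^1}^2 = 1241/210 + 62/15 = 703/70.


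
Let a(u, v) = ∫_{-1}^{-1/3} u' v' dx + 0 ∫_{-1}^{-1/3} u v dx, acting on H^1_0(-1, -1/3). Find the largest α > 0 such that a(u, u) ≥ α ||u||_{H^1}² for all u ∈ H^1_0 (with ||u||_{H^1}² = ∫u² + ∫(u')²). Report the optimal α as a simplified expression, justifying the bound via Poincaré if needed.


α = 9*π^2/(4 + 9*π^2)

Coercivity of a(·,·) on H^1_0(-1, -1/3) means a(u, u) ≥ α ||u||_{H^1}² for every u ∈ H^1_0.
The interval has length L = 2/3, and Poincaré/coercivity depend only on L. Here a(u, u) = ∫(u')² + (0)·∫u².
Here c = 0, so a(u,u) = ∫(u')² alone. The condition a(u,u) ≥ α||u||_{H^1}² reads (1−α)∫(u')² ≥ (α−c)∫u². Any admissible α is ≤ 1 (rapidly oscillating u have ∫u²/∫(u')² → 0), and α = 1 would force 0 ≥ (1−c)∫u², impossible since c < 1; so 1−α > 0. By the sharp Poincaré inequality on H^1_0 of an interval of length L, ∫(u')² ≥ (π/L)²∫u² with equality for the first sine mode sin(π(x−x₀)/L) (x₀ the left endpoint), so the inequality holds for all u iff (1−α)(π/L)² ≥ α − c, i.e. α ≤ ((π/L)² + c)/((π/L)² + 1) = (1 + c(L/π)²)/(1 + (L/π)²). (Direct route, valid since c ≤ 0: Poincaré gives c∫u² ≥ c(L/π)²∫(u')², so a(u,u) ≥ (1 + c(L/π)²)∫(u')², while ||u||_{H^1}² ≤ (1 + (L/π)²)∫(u')²; dividing yields the same α.) With (π/L)² = 9*π^2/4 and c = 0, the largest admissible constant is α = ((π/L)² + c)/((π/L)² + 1).
Simplifying, α = 9*π^2/(4 + 9*π^2).
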